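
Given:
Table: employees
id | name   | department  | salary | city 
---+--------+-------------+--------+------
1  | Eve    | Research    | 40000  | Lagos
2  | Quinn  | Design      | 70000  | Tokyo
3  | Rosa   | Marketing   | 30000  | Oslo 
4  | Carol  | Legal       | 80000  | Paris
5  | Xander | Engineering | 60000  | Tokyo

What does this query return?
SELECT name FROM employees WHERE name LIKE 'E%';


LIKE 'E%' matches names starting with 'E'
Matching: 1

1 rows:
Eve


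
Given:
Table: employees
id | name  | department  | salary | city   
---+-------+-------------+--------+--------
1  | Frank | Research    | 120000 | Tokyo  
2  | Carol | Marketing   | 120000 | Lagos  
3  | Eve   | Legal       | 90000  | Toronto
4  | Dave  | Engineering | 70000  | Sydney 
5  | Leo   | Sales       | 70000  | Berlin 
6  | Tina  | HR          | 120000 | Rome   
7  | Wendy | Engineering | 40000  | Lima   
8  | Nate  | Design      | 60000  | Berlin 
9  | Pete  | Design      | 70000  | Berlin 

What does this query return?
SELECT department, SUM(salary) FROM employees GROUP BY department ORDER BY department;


Summing salary within each department:
  Design: 60000 + 70000 = 130000
  Engineering: 70000 + 40000 = 110000
  HR: 120000 = 120000
  Legal: 90000 = 90000
  Marketing: 120000 = 120000
  Research: 120000 = 120000
  Sales: 70000 = 70000


7 groups:
Design, 130000
Engineering, 110000
HR, 120000
Legal, 90000
Marketing, 120000
Research, 120000
Sales, 70000


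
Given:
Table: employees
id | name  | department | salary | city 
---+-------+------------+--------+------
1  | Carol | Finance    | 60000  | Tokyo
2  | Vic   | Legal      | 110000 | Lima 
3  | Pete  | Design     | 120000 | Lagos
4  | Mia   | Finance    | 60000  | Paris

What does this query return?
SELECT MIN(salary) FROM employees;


Salaries: 60000, 110000, 120000, 60000
MIN = 60000

60000


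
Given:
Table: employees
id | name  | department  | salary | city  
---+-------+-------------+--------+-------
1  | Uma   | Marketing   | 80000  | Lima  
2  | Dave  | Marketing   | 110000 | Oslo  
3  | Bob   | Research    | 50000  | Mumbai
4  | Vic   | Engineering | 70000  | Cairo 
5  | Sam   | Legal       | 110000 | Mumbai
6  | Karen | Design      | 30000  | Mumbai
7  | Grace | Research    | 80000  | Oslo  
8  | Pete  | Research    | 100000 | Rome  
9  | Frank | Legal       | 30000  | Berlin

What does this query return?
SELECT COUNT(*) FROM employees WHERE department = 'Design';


Counting rows where department = 'Design'
  Karen -> MATCH


1


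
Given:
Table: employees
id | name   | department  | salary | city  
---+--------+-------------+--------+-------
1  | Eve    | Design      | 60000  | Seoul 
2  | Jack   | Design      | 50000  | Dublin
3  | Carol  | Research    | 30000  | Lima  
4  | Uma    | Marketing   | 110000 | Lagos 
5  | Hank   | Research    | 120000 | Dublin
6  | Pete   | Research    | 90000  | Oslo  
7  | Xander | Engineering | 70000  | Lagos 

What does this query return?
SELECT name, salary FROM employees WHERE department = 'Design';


Filtering: department = 'Design'
Matching rows: 2

2 rows:
Eve, 60000
Jack, 50000


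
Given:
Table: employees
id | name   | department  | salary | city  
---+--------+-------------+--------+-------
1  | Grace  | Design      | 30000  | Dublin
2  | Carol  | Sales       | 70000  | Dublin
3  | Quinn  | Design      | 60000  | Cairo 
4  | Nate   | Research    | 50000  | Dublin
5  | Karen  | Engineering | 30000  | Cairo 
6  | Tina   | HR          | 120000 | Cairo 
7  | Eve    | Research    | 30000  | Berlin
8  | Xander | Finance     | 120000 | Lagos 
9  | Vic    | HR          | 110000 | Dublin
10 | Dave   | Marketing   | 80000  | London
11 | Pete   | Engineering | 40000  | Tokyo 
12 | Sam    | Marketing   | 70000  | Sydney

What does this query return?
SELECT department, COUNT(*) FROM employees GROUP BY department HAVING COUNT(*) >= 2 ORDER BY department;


Groups with count >= 2:
  Design: 2 -> PASS
  Engineering: 2 -> PASS
  HR: 2 -> PASS
  Marketing: 2 -> PASS
  Research: 2 -> PASS
  Finance: 1 -> filtered out
  Sales: 1 -> filtered out


5 groups:
Design, 2
Engineering, 2
HR, 2
Marketing, 2
Research, 2


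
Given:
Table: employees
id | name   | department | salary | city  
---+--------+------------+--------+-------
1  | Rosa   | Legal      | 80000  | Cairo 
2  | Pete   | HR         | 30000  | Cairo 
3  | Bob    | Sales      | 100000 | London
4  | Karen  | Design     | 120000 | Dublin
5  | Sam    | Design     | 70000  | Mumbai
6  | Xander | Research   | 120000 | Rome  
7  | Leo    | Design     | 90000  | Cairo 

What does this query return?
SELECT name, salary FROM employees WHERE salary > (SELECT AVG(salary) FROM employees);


Subquery: AVG(salary) = 87142.86
Filtering: salary > 87142.86
  Bob (100000) -> MATCH
  Karen (120000) -> MATCH
  Xander (120000) -> MATCH
  Leo (90000) -> MATCH


4 rows:
Bob, 100000
Karen, 120000
Xander, 120000
Leo, 90000


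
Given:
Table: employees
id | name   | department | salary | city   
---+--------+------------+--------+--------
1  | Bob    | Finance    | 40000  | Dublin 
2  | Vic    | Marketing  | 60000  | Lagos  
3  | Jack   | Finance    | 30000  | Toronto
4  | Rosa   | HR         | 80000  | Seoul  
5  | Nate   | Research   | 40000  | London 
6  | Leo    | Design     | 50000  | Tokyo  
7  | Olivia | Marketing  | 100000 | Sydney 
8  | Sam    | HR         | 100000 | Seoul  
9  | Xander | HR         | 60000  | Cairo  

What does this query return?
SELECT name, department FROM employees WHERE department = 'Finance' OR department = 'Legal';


Filtering: department = 'Finance' OR 'Legal'
Matching: 2 rows

2 rows:
Bob, Finance
Jack, Finance


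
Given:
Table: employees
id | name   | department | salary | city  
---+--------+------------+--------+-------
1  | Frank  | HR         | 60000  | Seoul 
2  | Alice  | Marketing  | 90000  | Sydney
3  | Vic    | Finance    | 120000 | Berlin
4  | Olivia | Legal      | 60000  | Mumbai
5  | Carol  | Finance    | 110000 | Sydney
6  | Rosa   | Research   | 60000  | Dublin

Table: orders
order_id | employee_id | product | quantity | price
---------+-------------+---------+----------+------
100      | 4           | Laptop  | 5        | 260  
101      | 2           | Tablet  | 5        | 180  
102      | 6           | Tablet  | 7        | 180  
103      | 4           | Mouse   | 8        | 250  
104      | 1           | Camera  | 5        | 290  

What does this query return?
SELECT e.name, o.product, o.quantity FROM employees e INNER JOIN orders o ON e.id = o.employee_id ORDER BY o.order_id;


Joining employees.id = orders.employee_id:
  employee Olivia (id=4) -> order Laptop
  employee Alice (id=2) -> order Tablet
  employee Rosa (id=6) -> order Tablet
  employee Olivia (id=4) -> order Mouse
  employee Frank (id=1) -> order Camera


5 rows:
Olivia, Laptop, 5
Alice, Tablet, 5
Rosa, Tablet, 7
Olivia, Mouse, 8
Frank, Camera, 5


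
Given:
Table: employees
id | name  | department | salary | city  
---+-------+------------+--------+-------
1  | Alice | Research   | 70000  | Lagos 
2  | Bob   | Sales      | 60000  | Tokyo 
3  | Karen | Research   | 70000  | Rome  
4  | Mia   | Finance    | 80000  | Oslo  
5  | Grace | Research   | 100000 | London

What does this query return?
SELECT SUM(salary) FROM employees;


SUM(salary) = 70000 + 60000 + 70000 + 80000 + 100000 = 380000

380000


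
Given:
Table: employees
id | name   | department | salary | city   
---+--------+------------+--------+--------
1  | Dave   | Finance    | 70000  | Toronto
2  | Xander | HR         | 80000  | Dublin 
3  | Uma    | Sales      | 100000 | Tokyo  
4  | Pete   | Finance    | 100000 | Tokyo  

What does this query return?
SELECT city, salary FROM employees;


Projecting columns: city, salary

4 rows:
Toronto, 70000
Dublin, 80000
Tokyo, 100000
Tokyo, 100000


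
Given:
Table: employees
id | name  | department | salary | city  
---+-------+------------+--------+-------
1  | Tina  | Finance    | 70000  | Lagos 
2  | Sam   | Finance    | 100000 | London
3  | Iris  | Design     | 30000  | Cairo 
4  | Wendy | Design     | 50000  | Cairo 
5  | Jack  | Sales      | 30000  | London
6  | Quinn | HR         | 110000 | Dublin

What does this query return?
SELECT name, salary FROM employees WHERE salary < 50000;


Filtering: salary < 50000
Matching: 2 rows

2 rows:
Iris, 30000
Jack, 30000


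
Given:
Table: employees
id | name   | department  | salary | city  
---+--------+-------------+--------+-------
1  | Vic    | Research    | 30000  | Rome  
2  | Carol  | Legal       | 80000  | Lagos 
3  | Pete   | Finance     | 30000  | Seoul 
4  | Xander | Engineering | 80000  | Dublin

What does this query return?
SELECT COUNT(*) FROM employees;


COUNT(*) counts all rows

4


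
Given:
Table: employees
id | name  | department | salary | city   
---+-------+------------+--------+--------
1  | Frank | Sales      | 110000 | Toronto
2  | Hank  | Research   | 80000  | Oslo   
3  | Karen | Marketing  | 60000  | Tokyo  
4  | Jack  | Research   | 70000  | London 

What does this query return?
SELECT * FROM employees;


SELECT * returns all 4 rows with all columns

4 rows:
1, Frank, Sales, 110000, Toronto
2, Hank, Research, 80000, Oslo
3, Karen, Marketing, 60000, Tokyo
4, Jack, Research, 70000, London


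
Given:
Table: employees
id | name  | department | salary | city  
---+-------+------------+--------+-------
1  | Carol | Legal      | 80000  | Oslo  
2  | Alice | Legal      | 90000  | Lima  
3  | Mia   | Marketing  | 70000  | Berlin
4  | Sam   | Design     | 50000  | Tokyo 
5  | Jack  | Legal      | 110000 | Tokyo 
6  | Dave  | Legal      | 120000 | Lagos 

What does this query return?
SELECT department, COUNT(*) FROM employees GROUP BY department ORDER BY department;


Assigning each row to its department group:
  Carol -> Legal
  Alice -> Legal
  Mia -> Marketing
  Sam -> Design
  Jack -> Legal
  Dave -> Legal


3 groups:
Design, 1
Legal, 4
Marketing, 1


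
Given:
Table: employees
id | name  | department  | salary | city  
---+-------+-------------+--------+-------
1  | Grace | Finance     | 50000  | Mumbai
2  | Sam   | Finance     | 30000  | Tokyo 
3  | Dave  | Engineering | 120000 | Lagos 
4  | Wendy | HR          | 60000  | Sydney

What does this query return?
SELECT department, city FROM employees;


Projecting columns: department, city

4 rows:
Finance, Mumbai
Finance, Tokyo
Engineering, Lagos
HR, Sydney


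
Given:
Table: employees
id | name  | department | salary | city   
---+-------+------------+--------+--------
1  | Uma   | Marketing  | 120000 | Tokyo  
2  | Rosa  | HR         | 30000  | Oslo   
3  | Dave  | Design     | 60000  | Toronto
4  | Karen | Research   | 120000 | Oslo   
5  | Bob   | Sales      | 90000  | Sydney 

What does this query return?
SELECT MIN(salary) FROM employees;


Salaries: 120000, 30000, 60000, 120000, 90000
MIN = 30000

30000


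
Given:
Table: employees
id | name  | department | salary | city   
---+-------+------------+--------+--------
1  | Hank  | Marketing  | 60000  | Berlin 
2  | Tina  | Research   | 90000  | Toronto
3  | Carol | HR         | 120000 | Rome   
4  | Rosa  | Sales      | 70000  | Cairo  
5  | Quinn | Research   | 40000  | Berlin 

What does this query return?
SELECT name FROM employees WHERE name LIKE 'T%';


LIKE 'T%' matches names starting with 'T'
Matching: 1

1 rows:
Tina


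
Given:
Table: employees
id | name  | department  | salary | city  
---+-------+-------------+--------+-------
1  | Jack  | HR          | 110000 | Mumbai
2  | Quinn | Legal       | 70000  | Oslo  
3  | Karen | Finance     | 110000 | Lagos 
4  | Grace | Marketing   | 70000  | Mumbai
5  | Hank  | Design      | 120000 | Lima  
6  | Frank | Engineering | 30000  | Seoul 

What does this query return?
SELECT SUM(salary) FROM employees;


SUM(salary) = 110000 + 70000 + 110000 + 70000 + 120000 + 30000 = 510000

510000


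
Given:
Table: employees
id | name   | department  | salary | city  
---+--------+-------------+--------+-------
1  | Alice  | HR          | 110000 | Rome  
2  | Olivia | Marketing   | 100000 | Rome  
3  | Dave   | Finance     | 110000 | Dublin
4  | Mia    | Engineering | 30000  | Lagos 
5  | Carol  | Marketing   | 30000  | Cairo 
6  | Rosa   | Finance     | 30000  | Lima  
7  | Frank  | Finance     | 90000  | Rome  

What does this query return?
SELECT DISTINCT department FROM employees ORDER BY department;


All 'department' values (row order): HR, Marketing, Finance, Engineering, Marketing, Finance, Finance
Removing duplicates leaves 4 unique value(s).

4 values:
Engineering
Finance
HR
Marketing


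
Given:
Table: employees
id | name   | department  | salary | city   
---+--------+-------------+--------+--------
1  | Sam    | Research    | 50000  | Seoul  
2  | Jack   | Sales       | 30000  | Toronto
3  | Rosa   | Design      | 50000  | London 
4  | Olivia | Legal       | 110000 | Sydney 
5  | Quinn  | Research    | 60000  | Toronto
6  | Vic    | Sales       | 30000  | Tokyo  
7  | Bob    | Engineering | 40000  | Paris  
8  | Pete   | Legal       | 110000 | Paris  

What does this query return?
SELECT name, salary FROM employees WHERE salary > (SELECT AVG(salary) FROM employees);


Subquery: AVG(salary) = 60000.0
Filtering: salary > 60000.0
  Olivia (110000) -> MATCH
  Pete (110000) -> MATCH


2 rows:
Olivia, 110000
Pete, 110000


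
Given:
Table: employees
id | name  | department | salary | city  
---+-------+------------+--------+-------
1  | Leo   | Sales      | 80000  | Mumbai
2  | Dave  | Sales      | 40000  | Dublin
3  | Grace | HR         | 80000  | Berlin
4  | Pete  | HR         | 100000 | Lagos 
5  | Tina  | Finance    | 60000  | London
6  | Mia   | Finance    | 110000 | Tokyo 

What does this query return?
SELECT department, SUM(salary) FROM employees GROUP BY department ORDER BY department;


Summing salary within each department:
  Finance: 60000 + 110000 = 170000
  HR: 80000 + 100000 = 180000
  Sales: 80000 + 40000 = 120000


3 groups:
Finance, 170000
HR, 180000
Sales, 120000


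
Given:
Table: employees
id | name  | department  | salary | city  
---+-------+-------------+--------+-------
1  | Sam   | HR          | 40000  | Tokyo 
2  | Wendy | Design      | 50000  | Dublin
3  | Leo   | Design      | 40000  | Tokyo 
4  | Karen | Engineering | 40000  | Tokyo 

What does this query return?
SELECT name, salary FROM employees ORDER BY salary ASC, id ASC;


Sorting by salary ASC, then id ASC for ties

4 rows:
Sam, 40000
Leo, 40000
Karen, 40000
Wendy, 50000


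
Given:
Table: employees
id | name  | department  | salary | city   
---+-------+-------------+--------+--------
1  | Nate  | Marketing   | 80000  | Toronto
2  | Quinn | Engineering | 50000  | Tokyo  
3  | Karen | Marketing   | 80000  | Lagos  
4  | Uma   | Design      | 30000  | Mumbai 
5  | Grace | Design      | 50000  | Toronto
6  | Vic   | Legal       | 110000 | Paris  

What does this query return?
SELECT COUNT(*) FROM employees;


COUNT(*) counts all rows

6


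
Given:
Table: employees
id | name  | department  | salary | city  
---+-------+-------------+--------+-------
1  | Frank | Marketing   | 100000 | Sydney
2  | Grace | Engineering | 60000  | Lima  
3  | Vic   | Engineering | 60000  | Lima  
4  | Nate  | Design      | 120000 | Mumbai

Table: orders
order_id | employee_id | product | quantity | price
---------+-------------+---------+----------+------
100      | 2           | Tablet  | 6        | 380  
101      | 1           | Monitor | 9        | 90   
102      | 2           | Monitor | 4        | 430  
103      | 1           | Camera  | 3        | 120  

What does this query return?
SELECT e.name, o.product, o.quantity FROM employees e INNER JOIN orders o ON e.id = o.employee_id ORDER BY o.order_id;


Joining employees.id = orders.employee_id:
  employee Grace (id=2) -> order Tablet
  employee Frank (id=1) -> order Monitor
  employee Grace (id=2) -> order Monitor
  employee Frank (id=1) -> order Camera


4 rows:
Grace, Tablet, 6
Frank, Monitor, 9
Grace, Monitor, 4
Frank, Camera, 3


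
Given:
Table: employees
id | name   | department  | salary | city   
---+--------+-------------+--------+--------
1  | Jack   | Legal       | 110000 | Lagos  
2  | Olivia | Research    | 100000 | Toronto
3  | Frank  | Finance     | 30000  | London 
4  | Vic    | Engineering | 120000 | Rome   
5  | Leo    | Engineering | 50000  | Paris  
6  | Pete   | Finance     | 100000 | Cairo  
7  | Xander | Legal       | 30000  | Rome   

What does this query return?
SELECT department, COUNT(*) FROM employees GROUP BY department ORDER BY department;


Assigning each row to its department group:
  Jack -> Legal
  Olivia -> Research
  Frank -> Finance
  Vic -> Engineering
  Leo -> Engineering
  Pete -> Finance
  Xander -> Legal


4 groups:
Engineering, 2
Finance, 2
Legal, 2
Research, 1


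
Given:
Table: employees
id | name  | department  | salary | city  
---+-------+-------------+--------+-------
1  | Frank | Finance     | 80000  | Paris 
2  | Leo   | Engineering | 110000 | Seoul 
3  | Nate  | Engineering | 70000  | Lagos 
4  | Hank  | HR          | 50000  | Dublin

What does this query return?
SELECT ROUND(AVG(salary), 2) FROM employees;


SUM(salary) = 310000
COUNT = 4
ROUND(AVG, 2) = ROUND(310000 / 4, 2) = 77500.0

77500.0


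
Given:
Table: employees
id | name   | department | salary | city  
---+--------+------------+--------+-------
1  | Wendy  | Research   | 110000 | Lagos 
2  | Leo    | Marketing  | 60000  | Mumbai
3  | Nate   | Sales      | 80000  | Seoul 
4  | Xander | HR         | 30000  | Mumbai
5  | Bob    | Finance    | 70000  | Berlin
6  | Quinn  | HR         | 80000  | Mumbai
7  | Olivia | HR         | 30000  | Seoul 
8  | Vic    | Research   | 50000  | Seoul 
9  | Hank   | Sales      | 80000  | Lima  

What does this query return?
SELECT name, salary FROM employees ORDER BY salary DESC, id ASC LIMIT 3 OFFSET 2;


Sort by salary DESC (id ASC tiebreak), then skip 2 and take 3
Rows 3 through 5

3 rows:
Quinn, 80000
Hank, 80000
Bob, 70000


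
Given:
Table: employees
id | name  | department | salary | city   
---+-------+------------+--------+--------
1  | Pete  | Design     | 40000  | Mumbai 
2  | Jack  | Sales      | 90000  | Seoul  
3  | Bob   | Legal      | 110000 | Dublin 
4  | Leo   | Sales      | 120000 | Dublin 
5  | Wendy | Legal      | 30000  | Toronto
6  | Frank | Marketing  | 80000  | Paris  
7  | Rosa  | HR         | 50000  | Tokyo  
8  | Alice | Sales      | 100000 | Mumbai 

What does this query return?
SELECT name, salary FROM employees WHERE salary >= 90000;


Filtering: salary >= 90000
Matching: 4 rows

4 rows:
Jack, 90000
Bob, 110000
Leo, 120000
Alice, 100000


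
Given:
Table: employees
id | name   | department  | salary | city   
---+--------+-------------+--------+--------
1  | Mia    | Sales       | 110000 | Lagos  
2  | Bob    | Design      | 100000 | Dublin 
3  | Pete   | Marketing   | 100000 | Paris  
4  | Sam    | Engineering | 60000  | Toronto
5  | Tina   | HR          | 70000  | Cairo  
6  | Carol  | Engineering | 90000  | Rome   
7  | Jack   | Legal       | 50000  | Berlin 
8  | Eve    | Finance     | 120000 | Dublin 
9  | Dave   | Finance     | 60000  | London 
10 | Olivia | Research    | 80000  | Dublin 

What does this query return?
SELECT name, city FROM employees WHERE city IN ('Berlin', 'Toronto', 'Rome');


Filtering: city IN ('Berlin', 'Toronto', 'Rome')
Matching: 3 rows

3 rows:
Sam, Toronto
Carol, Rome
Jack, Berlin


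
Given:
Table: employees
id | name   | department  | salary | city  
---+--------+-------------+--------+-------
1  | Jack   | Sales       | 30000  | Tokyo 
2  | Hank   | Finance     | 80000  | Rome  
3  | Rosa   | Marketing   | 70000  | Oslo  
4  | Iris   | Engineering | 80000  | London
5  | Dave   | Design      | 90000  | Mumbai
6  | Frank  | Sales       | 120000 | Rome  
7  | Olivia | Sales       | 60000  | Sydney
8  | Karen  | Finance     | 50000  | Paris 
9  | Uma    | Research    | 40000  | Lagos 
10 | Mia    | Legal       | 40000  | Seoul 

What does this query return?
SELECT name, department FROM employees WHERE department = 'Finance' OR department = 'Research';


Filtering: department = 'Finance' OR 'Research'
Matching: 3 rows

3 rows:
Hank, Finance
Karen, Finance
Uma, Research


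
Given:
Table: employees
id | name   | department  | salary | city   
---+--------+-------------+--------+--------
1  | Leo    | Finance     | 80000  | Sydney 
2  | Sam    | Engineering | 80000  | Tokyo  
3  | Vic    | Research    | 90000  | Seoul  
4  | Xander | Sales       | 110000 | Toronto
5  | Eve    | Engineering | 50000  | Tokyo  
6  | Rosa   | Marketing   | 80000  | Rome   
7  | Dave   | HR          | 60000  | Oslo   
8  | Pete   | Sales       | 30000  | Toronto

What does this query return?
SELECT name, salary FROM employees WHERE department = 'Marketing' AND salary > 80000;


Filtering: department = 'Marketing' AND salary > 80000
Matching: 0 rows

Empty result set (0 rows)


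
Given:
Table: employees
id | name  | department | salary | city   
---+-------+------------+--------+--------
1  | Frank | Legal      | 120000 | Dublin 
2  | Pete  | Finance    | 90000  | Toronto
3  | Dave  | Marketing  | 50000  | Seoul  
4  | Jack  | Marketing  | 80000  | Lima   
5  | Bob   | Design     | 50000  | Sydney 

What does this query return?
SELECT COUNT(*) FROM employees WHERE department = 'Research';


Counting rows where department = 'Research'


0


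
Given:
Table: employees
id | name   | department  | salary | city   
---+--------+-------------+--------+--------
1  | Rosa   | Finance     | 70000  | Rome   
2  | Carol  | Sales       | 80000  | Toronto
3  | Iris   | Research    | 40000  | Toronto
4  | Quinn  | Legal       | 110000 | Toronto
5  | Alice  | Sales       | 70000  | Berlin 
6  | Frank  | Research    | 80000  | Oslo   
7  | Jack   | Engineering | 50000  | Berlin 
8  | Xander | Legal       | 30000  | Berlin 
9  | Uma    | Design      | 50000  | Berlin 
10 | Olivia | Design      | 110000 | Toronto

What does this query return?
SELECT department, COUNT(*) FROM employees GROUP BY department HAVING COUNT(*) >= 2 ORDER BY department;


Groups with count >= 2:
  Design: 2 -> PASS
  Legal: 2 -> PASS
  Research: 2 -> PASS
  Sales: 2 -> PASS
  Engineering: 1 -> filtered out
  Finance: 1 -> filtered out


4 groups:
Design, 2
Legal, 2
Research, 2
Sales, 2


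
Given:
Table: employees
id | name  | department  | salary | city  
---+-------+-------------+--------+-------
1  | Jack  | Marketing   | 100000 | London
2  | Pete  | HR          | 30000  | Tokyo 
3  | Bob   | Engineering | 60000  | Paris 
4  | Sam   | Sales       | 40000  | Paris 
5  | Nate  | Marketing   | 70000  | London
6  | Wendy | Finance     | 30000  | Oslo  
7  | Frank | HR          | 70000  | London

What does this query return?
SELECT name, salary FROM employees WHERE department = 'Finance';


Filtering: department = 'Finance'
Matching rows: 1

1 rows:
Wendy, 30000


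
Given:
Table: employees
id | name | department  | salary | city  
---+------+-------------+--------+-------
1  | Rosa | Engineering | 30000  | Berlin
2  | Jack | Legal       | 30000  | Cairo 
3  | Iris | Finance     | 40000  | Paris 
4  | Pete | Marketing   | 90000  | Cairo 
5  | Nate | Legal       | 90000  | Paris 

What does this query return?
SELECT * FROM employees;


SELECT * returns all 5 rows with all columns

5 rows:
1, Rosa, Engineering, 30000, Berlin
2, Jack, Legal, 30000, Cairo
3, Iris, Finance, 40000, Paris
4, Pete, Marketing, 90000, Cairo
5, Nate, Legal, 90000, Paris


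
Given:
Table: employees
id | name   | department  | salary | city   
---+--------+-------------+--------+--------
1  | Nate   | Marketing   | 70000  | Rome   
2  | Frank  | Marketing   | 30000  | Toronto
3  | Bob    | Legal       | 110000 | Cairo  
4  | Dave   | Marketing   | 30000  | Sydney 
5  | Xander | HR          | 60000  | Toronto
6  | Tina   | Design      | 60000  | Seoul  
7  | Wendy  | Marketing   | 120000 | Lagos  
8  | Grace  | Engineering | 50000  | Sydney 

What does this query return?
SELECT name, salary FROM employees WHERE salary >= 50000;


Filtering: salary >= 50000
Matching: 6 rows

6 rows:
Nate, 70000
Bob, 110000
Xander, 60000
Tina, 60000
Wendy, 120000
Grace, 50000


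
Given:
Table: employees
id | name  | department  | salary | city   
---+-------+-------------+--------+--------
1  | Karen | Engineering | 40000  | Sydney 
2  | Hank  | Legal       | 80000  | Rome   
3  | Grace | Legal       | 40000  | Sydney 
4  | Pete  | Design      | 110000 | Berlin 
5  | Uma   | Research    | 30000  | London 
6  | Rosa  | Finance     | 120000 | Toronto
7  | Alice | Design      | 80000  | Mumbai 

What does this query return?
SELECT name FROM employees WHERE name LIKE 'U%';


LIKE 'U%' matches names starting with 'U'
Matching: 1

1 rows:
Uma


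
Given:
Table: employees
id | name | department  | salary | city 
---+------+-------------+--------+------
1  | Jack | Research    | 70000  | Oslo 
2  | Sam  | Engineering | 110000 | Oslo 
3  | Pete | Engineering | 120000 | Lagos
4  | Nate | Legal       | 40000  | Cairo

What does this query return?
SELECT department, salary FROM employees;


Projecting columns: department, salary

4 rows:
Research, 70000
Engineering, 110000
Engineering, 120000
Legal, 40000


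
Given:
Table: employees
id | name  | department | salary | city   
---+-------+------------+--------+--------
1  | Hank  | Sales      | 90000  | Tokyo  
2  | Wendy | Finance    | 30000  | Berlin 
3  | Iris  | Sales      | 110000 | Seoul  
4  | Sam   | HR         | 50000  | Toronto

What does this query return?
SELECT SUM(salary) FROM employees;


SUM(salary) = 90000 + 30000 + 110000 + 50000 = 280000

280000


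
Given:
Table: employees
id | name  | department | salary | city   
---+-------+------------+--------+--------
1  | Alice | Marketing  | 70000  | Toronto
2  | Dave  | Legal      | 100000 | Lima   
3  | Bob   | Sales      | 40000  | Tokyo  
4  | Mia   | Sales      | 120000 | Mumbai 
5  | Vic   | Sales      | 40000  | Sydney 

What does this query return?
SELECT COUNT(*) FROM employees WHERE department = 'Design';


Counting rows where department = 'Design'


0


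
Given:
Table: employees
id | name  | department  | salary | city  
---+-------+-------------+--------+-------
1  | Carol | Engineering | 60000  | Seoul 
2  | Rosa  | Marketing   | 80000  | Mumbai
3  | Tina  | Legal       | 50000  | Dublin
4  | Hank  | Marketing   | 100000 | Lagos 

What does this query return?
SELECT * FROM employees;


SELECT * returns all 4 rows with all columns

4 rows:
1, Carol, Engineering, 60000, Seoul
2, Rosa, Marketing, 80000, Mumbai
3, Tina, Legal, 50000, Dublin
4, Hank, Marketing, 100000, Lagos


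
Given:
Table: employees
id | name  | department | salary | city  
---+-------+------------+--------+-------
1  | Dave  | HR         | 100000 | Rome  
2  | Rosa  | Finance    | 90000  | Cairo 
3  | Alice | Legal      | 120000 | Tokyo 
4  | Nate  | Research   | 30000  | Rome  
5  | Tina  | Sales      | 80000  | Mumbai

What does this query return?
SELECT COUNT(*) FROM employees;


COUNT(*) counts all rows

5


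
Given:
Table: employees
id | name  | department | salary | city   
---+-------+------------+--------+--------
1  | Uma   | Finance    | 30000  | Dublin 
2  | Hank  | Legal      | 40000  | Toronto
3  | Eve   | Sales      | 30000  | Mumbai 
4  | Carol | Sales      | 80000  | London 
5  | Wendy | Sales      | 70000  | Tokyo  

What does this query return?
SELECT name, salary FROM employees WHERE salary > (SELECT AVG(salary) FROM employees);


Subquery: AVG(salary) = 50000.0
Filtering: salary > 50000.0
  Carol (80000) -> MATCH
  Wendy (70000) -> MATCH


2 rows:
Carol, 80000
Wendy, 70000


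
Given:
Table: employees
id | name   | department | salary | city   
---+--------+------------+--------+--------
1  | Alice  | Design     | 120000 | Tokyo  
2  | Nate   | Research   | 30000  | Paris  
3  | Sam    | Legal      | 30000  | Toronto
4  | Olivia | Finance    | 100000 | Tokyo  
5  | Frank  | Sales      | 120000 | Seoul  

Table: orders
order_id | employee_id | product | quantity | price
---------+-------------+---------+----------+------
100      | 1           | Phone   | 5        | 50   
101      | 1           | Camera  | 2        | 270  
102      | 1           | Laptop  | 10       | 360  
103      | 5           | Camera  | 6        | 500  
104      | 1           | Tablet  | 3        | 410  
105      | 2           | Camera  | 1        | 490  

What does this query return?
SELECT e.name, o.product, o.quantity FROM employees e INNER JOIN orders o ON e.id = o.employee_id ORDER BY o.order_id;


Joining employees.id = orders.employee_id:
  employee Alice (id=1) -> order Phone
  employee Alice (id=1) -> order Camera
  employee Alice (id=1) -> order Laptop
  employee Frank (id=5) -> order Camera
  employee Alice (id=1) -> order Tablet
  employee Nate (id=2) -> order Camera


6 rows:
Alice, Phone, 5
Alice, Camera, 2
Alice, Laptop, 10
Frank, Camera, 6
Alice, Tablet, 3
Nate, Camera, 1


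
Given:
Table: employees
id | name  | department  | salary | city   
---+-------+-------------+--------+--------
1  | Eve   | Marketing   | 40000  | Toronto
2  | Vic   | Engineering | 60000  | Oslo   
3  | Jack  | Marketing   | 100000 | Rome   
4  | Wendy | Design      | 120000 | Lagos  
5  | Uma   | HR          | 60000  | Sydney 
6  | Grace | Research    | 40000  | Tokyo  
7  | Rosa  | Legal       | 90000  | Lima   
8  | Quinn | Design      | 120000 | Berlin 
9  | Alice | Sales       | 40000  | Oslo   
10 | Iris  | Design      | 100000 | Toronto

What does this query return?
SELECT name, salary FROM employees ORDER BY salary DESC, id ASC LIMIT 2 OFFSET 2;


Sort by salary DESC (id ASC tiebreak), then skip 2 and take 2
Rows 3 through 4

2 rows:
Jack, 100000
Iris, 100000


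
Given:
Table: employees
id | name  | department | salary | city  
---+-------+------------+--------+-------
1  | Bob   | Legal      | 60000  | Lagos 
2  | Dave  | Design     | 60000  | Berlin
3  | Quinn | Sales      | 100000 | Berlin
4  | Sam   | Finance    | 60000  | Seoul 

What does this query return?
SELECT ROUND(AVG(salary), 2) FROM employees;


SUM(salary) = 280000
COUNT = 4
ROUND(AVG, 2) = ROUND(280000 / 4, 2) = 70000.0

70000.0


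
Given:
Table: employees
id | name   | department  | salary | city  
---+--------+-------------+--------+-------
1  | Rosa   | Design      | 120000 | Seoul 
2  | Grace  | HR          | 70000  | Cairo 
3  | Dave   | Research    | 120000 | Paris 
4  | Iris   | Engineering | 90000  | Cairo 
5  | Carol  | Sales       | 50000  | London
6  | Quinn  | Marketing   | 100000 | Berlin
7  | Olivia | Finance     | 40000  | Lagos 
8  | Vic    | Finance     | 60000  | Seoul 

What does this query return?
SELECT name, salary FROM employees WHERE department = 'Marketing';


Filtering: department = 'Marketing'
Matching rows: 1

1 rows:
Quinn, 100000


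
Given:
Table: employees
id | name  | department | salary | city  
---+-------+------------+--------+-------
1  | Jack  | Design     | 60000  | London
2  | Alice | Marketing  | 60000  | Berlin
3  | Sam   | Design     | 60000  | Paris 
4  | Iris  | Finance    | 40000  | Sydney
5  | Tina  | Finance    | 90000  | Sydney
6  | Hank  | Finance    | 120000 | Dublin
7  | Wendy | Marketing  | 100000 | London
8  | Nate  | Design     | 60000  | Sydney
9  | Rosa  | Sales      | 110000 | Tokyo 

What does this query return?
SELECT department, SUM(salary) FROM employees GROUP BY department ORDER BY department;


Summing salary within each department:
  Design: 60000 + 60000 + 60000 = 180000
  Finance: 40000 + 90000 + 120000 = 250000
  Marketing: 60000 + 100000 = 160000
  Sales: 110000 = 110000


4 groups:
Design, 180000
Finance, 250000
Marketing, 160000
Sales, 110000


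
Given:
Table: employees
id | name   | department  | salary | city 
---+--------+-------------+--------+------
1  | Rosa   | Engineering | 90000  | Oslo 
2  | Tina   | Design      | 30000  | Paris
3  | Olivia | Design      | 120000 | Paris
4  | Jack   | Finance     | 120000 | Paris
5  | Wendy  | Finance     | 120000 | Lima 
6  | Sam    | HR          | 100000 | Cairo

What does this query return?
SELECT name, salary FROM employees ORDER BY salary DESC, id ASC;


Sorting by salary DESC, then id ASC for ties

6 rows:
Olivia, 120000
Jack, 120000
Wendy, 120000
Sam, 100000
Rosa, 90000
Tina, 30000


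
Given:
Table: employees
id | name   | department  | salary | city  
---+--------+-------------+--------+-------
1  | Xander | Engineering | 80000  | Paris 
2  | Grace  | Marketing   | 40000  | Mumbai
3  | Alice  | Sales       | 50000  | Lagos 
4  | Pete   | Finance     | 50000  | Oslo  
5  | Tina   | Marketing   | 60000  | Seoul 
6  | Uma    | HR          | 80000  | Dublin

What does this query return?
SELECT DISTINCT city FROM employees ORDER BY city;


All 'city' values (row order): Paris, Mumbai, Lagos, Oslo, Seoul, Dublin
Removing duplicates leaves 6 unique value(s).

6 values:
Dublin
Lagos
Mumbai
Oslo
Paris
Seoul


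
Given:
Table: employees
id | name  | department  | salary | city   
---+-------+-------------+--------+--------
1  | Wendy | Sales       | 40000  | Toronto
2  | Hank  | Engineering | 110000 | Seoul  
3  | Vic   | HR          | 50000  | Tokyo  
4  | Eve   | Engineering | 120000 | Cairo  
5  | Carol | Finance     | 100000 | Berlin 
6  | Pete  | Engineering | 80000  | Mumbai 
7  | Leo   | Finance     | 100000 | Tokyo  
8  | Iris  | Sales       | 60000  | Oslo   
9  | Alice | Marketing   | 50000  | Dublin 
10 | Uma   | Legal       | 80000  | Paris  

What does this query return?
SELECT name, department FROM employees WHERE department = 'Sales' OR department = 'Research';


Filtering: department = 'Sales' OR 'Research'
Matching: 2 rows

2 rows:
Wendy, Sales
Iris, Sales


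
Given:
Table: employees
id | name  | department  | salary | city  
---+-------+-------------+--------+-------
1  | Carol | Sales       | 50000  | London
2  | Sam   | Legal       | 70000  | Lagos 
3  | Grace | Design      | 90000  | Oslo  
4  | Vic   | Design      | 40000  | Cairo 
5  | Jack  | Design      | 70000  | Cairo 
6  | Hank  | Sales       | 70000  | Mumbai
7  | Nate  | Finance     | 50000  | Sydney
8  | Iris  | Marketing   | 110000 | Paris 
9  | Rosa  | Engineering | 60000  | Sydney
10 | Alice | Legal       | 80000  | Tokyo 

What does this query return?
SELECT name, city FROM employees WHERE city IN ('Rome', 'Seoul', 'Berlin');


Filtering: city IN ('Rome', 'Seoul', 'Berlin')
Matching: 0 rows

Empty result set (0 rows)


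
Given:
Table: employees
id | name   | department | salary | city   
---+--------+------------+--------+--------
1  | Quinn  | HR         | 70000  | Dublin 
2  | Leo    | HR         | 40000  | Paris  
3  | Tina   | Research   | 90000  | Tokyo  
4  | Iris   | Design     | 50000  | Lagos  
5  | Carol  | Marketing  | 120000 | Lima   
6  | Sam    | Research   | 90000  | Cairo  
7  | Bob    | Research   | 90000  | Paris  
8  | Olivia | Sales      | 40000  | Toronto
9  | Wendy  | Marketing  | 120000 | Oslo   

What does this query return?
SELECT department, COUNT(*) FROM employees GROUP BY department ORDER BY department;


Assigning each row to its department group:
  Quinn -> HR
  Leo -> HR
  Tina -> Research
  Iris -> Design
  Carol -> Marketing
  Sam -> Research
  Bob -> Research
  Olivia -> Sales
  Wendy -> Marketing


5 groups:
Design, 1
HR, 2
Marketing, 2
Research, 3
Sales, 1


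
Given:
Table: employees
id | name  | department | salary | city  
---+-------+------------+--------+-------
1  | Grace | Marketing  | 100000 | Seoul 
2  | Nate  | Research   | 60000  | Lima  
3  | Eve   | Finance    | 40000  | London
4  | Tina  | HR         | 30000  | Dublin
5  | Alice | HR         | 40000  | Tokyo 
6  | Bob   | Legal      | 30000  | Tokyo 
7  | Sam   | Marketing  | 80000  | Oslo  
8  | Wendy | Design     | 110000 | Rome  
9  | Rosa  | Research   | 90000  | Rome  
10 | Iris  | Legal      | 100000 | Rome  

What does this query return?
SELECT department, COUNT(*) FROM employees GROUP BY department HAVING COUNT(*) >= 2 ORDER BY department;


Groups with count >= 2:
  HR: 2 -> PASS
  Legal: 2 -> PASS
  Marketing: 2 -> PASS
  Research: 2 -> PASS
  Design: 1 -> filtered out
  Finance: 1 -> filtered out


4 groups:
HR, 2
Legal, 2
Marketing, 2
Research, 2


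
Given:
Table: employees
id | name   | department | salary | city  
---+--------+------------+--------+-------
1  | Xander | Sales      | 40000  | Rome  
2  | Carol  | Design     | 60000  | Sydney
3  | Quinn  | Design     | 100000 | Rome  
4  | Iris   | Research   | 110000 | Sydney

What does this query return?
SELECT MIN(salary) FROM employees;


Salaries: 40000, 60000, 100000, 110000
MIN = 40000

40000


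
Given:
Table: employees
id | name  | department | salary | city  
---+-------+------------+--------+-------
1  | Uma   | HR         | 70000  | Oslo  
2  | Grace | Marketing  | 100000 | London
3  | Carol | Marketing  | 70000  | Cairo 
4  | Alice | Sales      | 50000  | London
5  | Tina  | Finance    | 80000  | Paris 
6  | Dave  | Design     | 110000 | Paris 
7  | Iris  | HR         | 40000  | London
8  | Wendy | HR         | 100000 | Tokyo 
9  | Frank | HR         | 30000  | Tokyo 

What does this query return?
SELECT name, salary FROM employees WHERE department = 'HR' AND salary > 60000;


Filtering: department = 'HR' AND salary > 60000
Matching: 2 rows

2 rows:
Uma, 70000
Wendy, 100000


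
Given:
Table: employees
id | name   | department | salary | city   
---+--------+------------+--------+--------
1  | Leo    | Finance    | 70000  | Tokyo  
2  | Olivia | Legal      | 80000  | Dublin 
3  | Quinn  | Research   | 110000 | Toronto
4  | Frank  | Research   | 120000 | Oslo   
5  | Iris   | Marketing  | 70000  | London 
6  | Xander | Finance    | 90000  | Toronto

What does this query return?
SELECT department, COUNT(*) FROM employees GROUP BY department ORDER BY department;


Assigning each row to its department group:
  Leo -> Finance
  Olivia -> Legal
  Quinn -> Research
  Frank -> Research
  Iris -> Marketing
  Xander -> Finance


4 groups:
Finance, 2
Legal, 1
Marketing, 1
Research, 2


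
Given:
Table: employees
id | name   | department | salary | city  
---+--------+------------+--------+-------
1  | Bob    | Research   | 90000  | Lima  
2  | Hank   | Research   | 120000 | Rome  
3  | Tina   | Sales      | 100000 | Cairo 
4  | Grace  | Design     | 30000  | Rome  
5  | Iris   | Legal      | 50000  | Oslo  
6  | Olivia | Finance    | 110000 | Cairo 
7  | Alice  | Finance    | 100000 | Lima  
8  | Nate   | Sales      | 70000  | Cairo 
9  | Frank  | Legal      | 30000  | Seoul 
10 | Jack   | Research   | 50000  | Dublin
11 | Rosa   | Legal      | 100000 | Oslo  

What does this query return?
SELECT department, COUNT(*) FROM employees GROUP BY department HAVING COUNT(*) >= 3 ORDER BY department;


Groups with count >= 3:
  Legal: 3 -> PASS
  Research: 3 -> PASS
  Design: 1 -> filtered out
  Finance: 2 -> filtered out
  Sales: 2 -> filtered out


2 groups:
Legal, 3
Research, 3


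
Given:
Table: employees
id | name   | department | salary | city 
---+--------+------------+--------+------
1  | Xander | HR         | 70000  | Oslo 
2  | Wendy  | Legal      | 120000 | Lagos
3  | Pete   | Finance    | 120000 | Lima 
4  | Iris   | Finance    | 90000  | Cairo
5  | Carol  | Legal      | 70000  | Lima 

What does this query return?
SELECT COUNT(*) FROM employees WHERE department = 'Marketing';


Counting rows where department = 'Marketing'


0


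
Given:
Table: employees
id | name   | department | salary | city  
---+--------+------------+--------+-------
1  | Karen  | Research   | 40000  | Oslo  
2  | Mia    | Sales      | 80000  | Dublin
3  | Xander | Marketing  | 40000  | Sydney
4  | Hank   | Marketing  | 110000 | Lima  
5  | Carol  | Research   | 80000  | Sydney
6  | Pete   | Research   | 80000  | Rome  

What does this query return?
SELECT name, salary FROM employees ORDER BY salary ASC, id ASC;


Sorting by salary ASC, then id ASC for ties

6 rows:
Karen, 40000
Xander, 40000
Mia, 80000
Carol, 80000
Pete, 80000
Hank, 110000


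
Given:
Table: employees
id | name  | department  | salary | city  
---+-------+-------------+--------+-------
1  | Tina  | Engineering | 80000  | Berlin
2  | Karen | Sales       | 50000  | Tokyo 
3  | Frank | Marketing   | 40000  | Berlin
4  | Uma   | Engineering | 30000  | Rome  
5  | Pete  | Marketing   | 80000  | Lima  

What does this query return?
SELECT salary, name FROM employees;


Projecting columns: salary, name

5 rows:
80000, Tina
50000, Karen
40000, Frank
30000, Uma
80000, Pete
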